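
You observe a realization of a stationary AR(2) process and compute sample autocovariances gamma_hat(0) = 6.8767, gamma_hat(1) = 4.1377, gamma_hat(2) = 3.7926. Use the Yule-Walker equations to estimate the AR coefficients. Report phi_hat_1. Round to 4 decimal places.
\hat\phi_{1} = 0.4230

The Yule-Walker equations for an AR(p) process read, in matrix form,
  Gamma_p phi = r_p,   with   (Gamma_p)_{ij} = gamma(|i - j|),
                       (r_p)_i = gamma(i),   i,j = 1..p.
Substitute the sample gammas (Toeplitz matrix and right-hand side of size 2):
  Gamma_p = [[6.8767, 4.1377], [4.1377, 6.8767]]
  r_p     = [4.1377, 3.7926]
Written out:
  6.8767 phi_1 + 4.1377 phi_2 = 4.1377
  4.1377 phi_1 + 6.8767 phi_2 = 3.7926
Solve by Cramer's rule:
  det = gamma(0)^2 - gamma(1)^2 = (6.8767)^2 - (4.1377)^2 = 47.28900289 - 17.12056129 = 30.1684416
  phi_hat_1 = [gamma(1) gamma(0) - gamma(1) gamma(2)] / det = [(4.1377)(6.8767) - (4.1377)(3.7926)] / 30.1684416 = 12.76108057 / 30.1684416 = 0.423
  phi_hat_2 = [gamma(0) gamma(2) - gamma(1)^2] / det = [(6.8767)(3.7926) - (4.1377)^2] / 30.1684416 = 8.96001113 / 30.1684416 = 0.297
So phi_hat = [0.4230, 0.2970].
Therefore phi_hat_1 = 0.4230.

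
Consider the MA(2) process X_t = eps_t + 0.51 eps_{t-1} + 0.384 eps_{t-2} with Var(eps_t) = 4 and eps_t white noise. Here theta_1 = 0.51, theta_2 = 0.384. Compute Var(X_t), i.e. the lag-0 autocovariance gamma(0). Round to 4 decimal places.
\gamma(0) = 5.6302

For an MA(q) process X_t = eps_t + sum_i theta_i eps_{t-i} with
Var(eps_t) = sigma^2, the variance is
  gamma(0) = sigma^2 * (1 + sum_i theta_i^2).
  sum_i theta_i^2 = (0.51)^2 + (0.384)^2 = 0.2601 + 0.147456 = 0.407556.
  gamma(0) = 4 * (1 + 0.407556) = 4 * 1.407556 = 5.630224, which rounds to 5.6302.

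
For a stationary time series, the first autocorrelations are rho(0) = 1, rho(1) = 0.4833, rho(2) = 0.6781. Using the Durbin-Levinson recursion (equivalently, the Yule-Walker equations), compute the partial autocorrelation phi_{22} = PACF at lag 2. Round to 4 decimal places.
\phi_{22} = 0.5800

The PACF at lag k is phi_{kk}, the last component of the solution
to the Yule-Walker system G_k phi = r_k where
  (G_k)_{ij} = rho(|i - j|), (r_k)_i = rho(i), i,j = 1..k.
Equivalently, Durbin-Levinson gives phi_{kk} iteratively:
  phi_{11} = rho(1)
  phi_{kk} = [rho(k) - sum_{j=1..k-1} phi_{k-1,j} rho(k-j)]
            / [1 - sum_{j=1..k-1} phi_{k-1,j} rho(j)],
  phi_{k,j} = phi_{k-1,j} - phi_{kk} phi_{k-1,k-j},  j = 1..k-1.
Step k = 1:
  phi_11 = rho(1) = 0.4833.
Step k = 2:
  phi_22 = [rho(2) - phi_11 rho(1)] / [1 - phi_11 rho(1)] = [0.6781 - (0.4833)(0.4833)] / [1 - (0.4833)(0.4833)]
         = 0.44452111 / 0.76642111 = 0.58.
Therefore phi_{22} = 0.5800.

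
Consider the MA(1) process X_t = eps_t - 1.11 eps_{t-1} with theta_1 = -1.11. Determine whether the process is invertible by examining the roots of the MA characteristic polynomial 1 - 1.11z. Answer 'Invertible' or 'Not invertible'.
\text{Not invertible}

The MA(q) characteristic polynomial is P(z) = 1 - 1.11z.
Invertibility requires all roots to lie outside the unit circle, i.e. |z| > 1 for every root.
This is linear in z: 1 + (-1.11) z = 0  =>  z = -1/(-1.11) = 0.900901,  |z| = 0.900901.
Moduli of all roots: 0.9009.
All moduli strictly greater than 1? No.
Verdict: Not invertible.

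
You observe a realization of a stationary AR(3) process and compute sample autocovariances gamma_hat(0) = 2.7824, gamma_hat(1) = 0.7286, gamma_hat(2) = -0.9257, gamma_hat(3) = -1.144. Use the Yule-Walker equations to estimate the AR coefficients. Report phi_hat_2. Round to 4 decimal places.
\hat\phi_{2} = -0.3450

The Yule-Walker equations for an AR(p) process read, in matrix form,
  Gamma_p phi = r_p,   with   (Gamma_p)_{ij} = gamma(|i - j|),
                       (r_p)_i = gamma(i),   i,j = 1..p.
Substitute the sample gammas (Toeplitz matrix and right-hand side of size 3):
  Gamma_p = [[2.7824, 0.7286, -0.9257], [0.7286, 2.7824, 0.7286], [-0.9257, 0.7286, 2.7824]]
  r_p     = [0.7286, -0.9257, -1.144]
Written out (R1..R3):
  (R1) 2.7824 phi_1 + 0.7286 phi_2 - 0.9257 phi_3 = 0.7286
  (R2) 0.7286 phi_1 + 2.7824 phi_2 + 0.7286 phi_3 = -0.9257
  (R3) -0.9257 phi_1 + 0.7286 phi_2 + 2.7824 phi_3 = -1.144
Gaussian elimination:
  R2 <- R2 - (0.7286/2.7824) R1 = R2 - (0.26186) R1:  2.591609 phi_2 + 0.971004 phi_3 = -1.116491
  R3 <- R3 - (-0.9257/2.7824) R1 = R3 - (-0.332698) R1:  0.971004 phi_2 + 2.474421 phi_3 = -0.901596
  R3 <- R3 - (0.971004/2.591609) R2 = R3 - (0.374672) R2:  2.110613 phi_3 = -0.483278
Back-substitution:
  phi_hat_3 = -0.483278 / 2.110613 = -0.228975
  phi_hat_2 = (-1.116491 - (0.971004)(-0.228975)) / 2.591609 = -0.34502
  phi_hat_1 = (0.7286 - (0.7286)(-0.34502) - (-0.9257)(-0.228975)) / 2.7824 = 0.276028
So phi_hat = [0.2760, -0.3450, -0.2290].
Therefore phi_hat_2 = -0.3450.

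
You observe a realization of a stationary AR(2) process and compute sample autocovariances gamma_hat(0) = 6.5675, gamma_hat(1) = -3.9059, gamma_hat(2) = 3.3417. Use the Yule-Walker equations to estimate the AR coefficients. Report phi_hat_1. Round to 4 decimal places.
\hat\phi_{1} = -0.4520

The Yule-Walker equations for an AR(p) process read, in matrix form,
  Gamma_p phi = r_p,   with   (Gamma_p)_{ij} = gamma(|i - j|),
                       (r_p)_i = gamma(i),   i,j = 1..p.
Substitute the sample gammas (Toeplitz matrix and right-hand side of size 2):
  Gamma_p = [[6.5675, -3.9059], [-3.9059, 6.5675]]
  r_p     = [-3.9059, 3.3417]
Written out:
  6.5675 phi_1 - 3.9059 phi_2 = -3.9059
  -3.9059 phi_1 + 6.5675 phi_2 = 3.3417
Solve by Cramer's rule:
  det = gamma(0)^2 - gamma(1)^2 = (6.5675)^2 - (-3.9059)^2 = 43.13205625 - 15.25605481 = 27.87600144
  phi_hat_1 = [gamma(1) gamma(0) - gamma(1) gamma(2)] / det = [(-3.9059)(6.5675) - (-3.9059)(3.3417)] / 27.87600144 = -12.59965222 / 27.87600144 = -0.452
  phi_hat_2 = [gamma(0) gamma(2) - gamma(1)^2] / det = [(6.5675)(3.3417) - (-3.9059)^2] / 27.87600144 = 6.69055994 / 27.87600144 = 0.24
So phi_hat = [-0.4520, 0.2400].
Therefore phi_hat_1 = -0.4520.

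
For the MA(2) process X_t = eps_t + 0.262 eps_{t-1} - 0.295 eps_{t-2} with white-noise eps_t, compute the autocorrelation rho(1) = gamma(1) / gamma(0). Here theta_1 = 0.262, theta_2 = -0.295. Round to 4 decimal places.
\rho(1) = 0.1598

For an MA(q) process with theta_0 = 1, the autocovariance is
  gamma(k) = sigma^2 * sum_{i=0..q-k} theta_i * theta_{i+k},
and rho(k) = gamma(k) / gamma(0). Sigma^2 cancels.
  numerator   = (1)*(0.262) + (0.262)*(-0.295) = 0.18471.
  denominator = (1)^2 + (0.262)^2 + (-0.295)^2 = 1.155669.
  rho(1) = 0.18471 / 1.155669 = 0.1598.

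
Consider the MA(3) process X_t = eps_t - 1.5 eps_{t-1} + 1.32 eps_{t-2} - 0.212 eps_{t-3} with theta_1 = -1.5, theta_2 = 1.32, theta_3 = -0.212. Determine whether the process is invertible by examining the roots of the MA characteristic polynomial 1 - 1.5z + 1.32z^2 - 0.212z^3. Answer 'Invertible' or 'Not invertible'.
\text{Not invertible}

The MA(q) characteristic polynomial is P(z) = 1 - 1.5z + 1.32z^2 - 0.212z^3.
Invertibility requires all roots to lie outside the unit circle, i.e. |z| > 1 for every root.
Degree 3: look for a simple real root z0 first, then factor out (1 - z/z0) and solve the remaining quadratic.
Testing z0 = 5: P(5) = 1 + (-1.5)(5) + (1.32)(5)^2 + (-0.212)(5)^3
  = 1 + (-7.5) + (33) + (-26.5) = 0.  So z_0 = 5 is a root, |z_0| = 5.
Divide out the factor (1 - 0.2 z) = (1 - z/z0) (since 1/z0 = 0.2):
  P(z) = (1 - 0.2 z)(1 + (-1.3) z + (1.06) z^2)
  [check: z-coef -1.3 - (0.2) = -1.5; z^2-coef 1.06 - (0.2)(-1.3) = 1.32; z^3-coef -(0.2)(1.06) = -0.212.]
Remaining roots from the quadratic factor 1 + (-1.3) z + (1.06) z^2:
  Set 1 + (-1.3) z + (1.06) z^2 = 0, i.e. a z^2 + b z + c = 0 with a = 1.06, b = -1.3, c = 1.
  Discriminant D = b^2 - 4ac = (-1.3)^2 - 4*(1.06)*1 = 1.69 - (4.24) = -2.55.
  D < 0, so the roots are the complex-conjugate pair z = (-b +/- i sqrt(-D)) / (2a) = 0.6132 +/- 0.7532i.
  For a conjugate pair |z|^2 = z * conj(z) = (product of roots) = c/a = 1/(1.06) = 0.943396, so |z| = sqrt(0.943396) = 0.9713 for both roots.
Moduli of all roots: 5.0000, 0.9713, 0.9713.
All moduli strictly greater than 1? No.
Verdict: Not invertible.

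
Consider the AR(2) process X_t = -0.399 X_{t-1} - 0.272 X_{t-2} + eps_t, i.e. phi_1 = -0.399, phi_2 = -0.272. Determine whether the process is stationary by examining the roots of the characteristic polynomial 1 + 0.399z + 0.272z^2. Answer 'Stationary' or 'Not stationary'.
\text{Stationary}

The AR(p) characteristic polynomial is P(z) = 1 + 0.399z + 0.272z^2.
Stationarity requires all roots to lie outside the unit circle, i.e. |z| > 1 for every root.
Set 1 + (0.399) z + (0.272) z^2 = 0, i.e. a z^2 + b z + c = 0 with a = 0.272, b = 0.399, c = 1.
Discriminant D = b^2 - 4ac = (0.399)^2 - 4*(0.272)*1 = 0.159201 - (1.088) = -0.928799.
D < 0, so the roots are the complex-conjugate pair z = (-b +/- i sqrt(-D)) / (2a) = -0.7335 +/- 1.7716i.
For a conjugate pair |z|^2 = z * conj(z) = (product of roots) = c/a = 1/(0.272) = 3.676471, so |z| = sqrt(3.676471) = 1.9174 for both roots.
Moduli of all roots: 1.9174, 1.9174.
All moduli strictly greater than 1? Yes.
Verdict: Stationary.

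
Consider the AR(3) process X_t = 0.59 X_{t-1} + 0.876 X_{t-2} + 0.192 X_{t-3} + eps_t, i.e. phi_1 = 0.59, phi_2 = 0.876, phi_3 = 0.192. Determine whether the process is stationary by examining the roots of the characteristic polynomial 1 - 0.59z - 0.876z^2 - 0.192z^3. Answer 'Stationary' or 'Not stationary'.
\text{Not stationary}

The AR(p) characteristic polynomial is P(z) = 1 - 0.59z - 0.876z^2 - 0.192z^3.
Stationarity requires all roots to lie outside the unit circle, i.e. |z| > 1 for every root.
Degree 3: look for a simple real root z0 first, then factor out (1 - z/z0) and solve the remaining quadratic.
Testing z0 = -2.5: P(-2.5) = 1 + (-0.59)(-2.5) + (-0.876)(-2.5)^2 + (-0.192)(-2.5)^3
  = 1 + (1.475) + (-5.475) + (3) = 0.  So z_0 = -2.5 is a root, |z_0| = 2.5.
Divide out the factor (1 + 0.4 z) = (1 - z/z0) (since 1/z0 = -0.4):
  P(z) = (1 + 0.4 z)(1 + (-0.99) z + (-0.48) z^2)
  [check: z-coef -0.99 - (-0.4) = -0.59; z^2-coef -0.48 - (-0.4)(-0.99) = -0.876; z^3-coef -(-0.4)(-0.48) = -0.192.]
Remaining roots from the quadratic factor 1 + (-0.99) z + (-0.48) z^2:
  Set 1 + (-0.99) z + (-0.48) z^2 = 0, i.e. a z^2 + b z + c = 0 with a = -0.48, b = -0.99, c = 1.
  Discriminant D = b^2 - 4ac = (-0.99)^2 - 4*(-0.48)*1 = 0.9801 - (-1.92) = 2.9001.
  D >= 0, so the roots are real: z = (-b +/- sqrt(D)) / (2a) = (0.99 +/- 1.702968) / (-0.96).
    z_1 = (0.99 + 1.702968) / (-0.96) = -2.8052,   |z_1| = 2.8052.
    z_2 = (0.99 - 1.702968) / (-0.96) = 0.7427,   |z_2| = 0.7427.
Moduli of all roots: 2.5000, 2.8052, 0.7427.
All moduli strictly greater than 1? No.
Verdict: Not stationary.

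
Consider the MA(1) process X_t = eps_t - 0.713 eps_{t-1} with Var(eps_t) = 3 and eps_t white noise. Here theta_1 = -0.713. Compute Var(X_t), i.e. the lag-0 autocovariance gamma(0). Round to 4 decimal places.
\gamma(0) = 4.5251

For an MA(q) process X_t = eps_t + sum_i theta_i eps_{t-i} with
Var(eps_t) = sigma^2, the variance is
  gamma(0) = sigma^2 * (1 + sum_i theta_i^2).
  sum_i theta_i^2 = (-0.713)^2 = 0.508369.
  gamma(0) = 3 * (1 + 0.508369) = 3 * 1.508369 = 4.525107, which rounds to 4.5251.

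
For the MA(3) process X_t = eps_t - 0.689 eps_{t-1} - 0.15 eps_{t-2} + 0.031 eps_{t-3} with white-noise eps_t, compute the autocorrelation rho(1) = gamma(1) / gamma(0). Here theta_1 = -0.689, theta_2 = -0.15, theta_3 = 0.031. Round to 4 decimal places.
\rho(1) = -0.3940

For an MA(q) process with theta_0 = 1, the autocovariance is
  gamma(k) = sigma^2 * sum_{i=0..q-k} theta_i * theta_{i+k},
and rho(k) = gamma(k) / gamma(0). Sigma^2 cancels.
  numerator   = (1)*(-0.689) + (-0.689)*(-0.15) + (-0.15)*(0.031) = -0.5903.
  denominator = (1)^2 + (-0.689)^2 + (-0.15)^2 + (0.031)^2 = 1.498182.
  rho(1) = -0.5903 / 1.498182 = -0.3940.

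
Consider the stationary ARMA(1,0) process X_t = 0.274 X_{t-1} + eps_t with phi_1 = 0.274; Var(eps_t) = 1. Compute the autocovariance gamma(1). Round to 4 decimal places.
\gamma(1) = 0.2962

Multiply the model equation by X_{t-k} and take expectations. With theta_0 = psi_0 = 1 and psi_j the MA(infinity) weights, this gives
  gamma(k) - sum_i phi_i gamma(k-i) = c_k,
  c_k = sigma^2 * sum_{j=k..q} theta_j psi_{j-k}   (c_k = 0 for k > q),
using gamma(-m) = gamma(m).
Pure AR (q = 0): c_0 = sigma^2 = 1, c_k = 0 for k >= 1.
Equations for k = 0 and k = 1 (AR order 1):
  gamma(0) = phi_1 gamma(1) + c_0
  gamma(1) = phi_1 gamma(0) + c_1
Substituting the second into the first: gamma(0) (1 - phi_1^2) = c_0 + phi_1 c_1, so
  gamma(0) = c_0 / (1 - phi_1^2) = 1 / (1 - (0.274)^2) = 1 / 0.924924 = 1.08117.
  gamma(1) = phi_1 gamma(0) = (0.274)(1.08117) = 0.296241.
Therefore gamma(1) = 0.2962 (to 4 decimal places).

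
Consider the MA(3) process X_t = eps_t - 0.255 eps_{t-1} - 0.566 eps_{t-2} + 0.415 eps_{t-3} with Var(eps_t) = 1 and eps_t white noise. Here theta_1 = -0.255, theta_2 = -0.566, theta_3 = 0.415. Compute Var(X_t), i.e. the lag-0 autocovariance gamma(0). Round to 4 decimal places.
\gamma(0) = 1.5576

For an MA(q) process X_t = eps_t + sum_i theta_i eps_{t-i} with
Var(eps_t) = sigma^2, the variance is
  gamma(0) = sigma^2 * (1 + sum_i theta_i^2).
  sum_i theta_i^2 = (-0.255)^2 + (-0.566)^2 + (0.415)^2 = 0.065025 + 0.320356 + 0.172225 = 0.557606.
  gamma(0) = 1 * (1 + 0.557606) = 1 * 1.557606 = 1.557606, which rounds to 1.5576.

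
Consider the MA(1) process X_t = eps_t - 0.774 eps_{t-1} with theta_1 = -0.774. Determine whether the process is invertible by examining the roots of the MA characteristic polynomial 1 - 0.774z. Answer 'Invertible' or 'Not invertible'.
\text{Invertible}

The MA(q) characteristic polynomial is P(z) = 1 - 0.774z.
Invertibility requires all roots to lie outside the unit circle, i.e. |z| > 1 for every root.
This is linear in z: 1 + (-0.774) z = 0  =>  z = -1/(-0.774) = 1.29199,  |z| = 1.29199.
Moduli of all roots: 1.2920.
All moduli strictly greater than 1? Yes.
Verdict: Invertible.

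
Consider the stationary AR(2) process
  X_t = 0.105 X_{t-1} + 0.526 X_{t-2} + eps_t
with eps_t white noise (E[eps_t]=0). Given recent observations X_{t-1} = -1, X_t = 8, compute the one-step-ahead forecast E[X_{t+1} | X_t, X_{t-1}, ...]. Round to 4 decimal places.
E[X_{t+1} \mid \mathcal F_t] = 0.3140

For an AR(p) model X_t = c + sum_i phi_i X_{t-i} + eps_t, the
one-step-ahead conditional mean is
  E[X_{t+1} | X_t, ...] = c + sum_i phi_i X_{t+1-i}.
Substitute known values:
  E[X_{t+1} | ...] = (0.105) * (8) + (0.526) * (-1)
                   = 0.3140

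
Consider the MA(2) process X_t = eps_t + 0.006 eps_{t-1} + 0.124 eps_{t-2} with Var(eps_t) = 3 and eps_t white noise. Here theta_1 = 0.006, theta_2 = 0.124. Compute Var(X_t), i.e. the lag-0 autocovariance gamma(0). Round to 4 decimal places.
\gamma(0) = 3.0462

For an MA(q) process X_t = eps_t + sum_i theta_i eps_{t-i} with
Var(eps_t) = sigma^2, the variance is
  gamma(0) = sigma^2 * (1 + sum_i theta_i^2).
  sum_i theta_i^2 = (0.006)^2 + (0.124)^2 = 0.000036 + 0.015376 = 0.015412.
  gamma(0) = 3 * (1 + 0.015412) = 3 * 1.015412 = 3.046236, which rounds to 3.0462.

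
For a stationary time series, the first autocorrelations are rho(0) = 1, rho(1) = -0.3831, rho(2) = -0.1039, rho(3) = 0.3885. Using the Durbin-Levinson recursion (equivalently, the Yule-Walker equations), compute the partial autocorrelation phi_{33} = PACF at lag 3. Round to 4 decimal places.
\phi_{33} = 0.2879

The PACF at lag k is phi_{kk}, the last component of the solution
to the Yule-Walker system G_k phi = r_k where
  (G_k)_{ij} = rho(|i - j|), (r_k)_i = rho(i), i,j = 1..k.
Equivalently, Durbin-Levinson gives phi_{kk} iteratively:
  phi_{11} = rho(1)
  phi_{kk} = [rho(k) - sum_{j=1..k-1} phi_{k-1,j} rho(k-j)]
            / [1 - sum_{j=1..k-1} phi_{k-1,j} rho(j)],
  phi_{k,j} = phi_{k-1,j} - phi_{kk} phi_{k-1,k-j},  j = 1..k-1.
Step k = 1:
  phi_11 = rho(1) = -0.3831.
Step k = 2:
  phi_22 = [rho(2) - phi_11 rho(1)] / [1 - phi_11 rho(1)] = [-0.1039 - (-0.3831)(-0.3831)] / [1 - (-0.3831)(-0.3831)]
         = -0.25066561 / 0.85323439 = -0.293783.
  Update: phi_21 = phi_11 - phi_22 phi_11 = -0.3831 - (-0.293783)(-0.3831) = -0.495648.
Step k = 3:
  phi_33 = [rho(3) - phi_21 rho(2) - phi_22 rho(1)] / [1 - phi_21 rho(1) - phi_22 rho(2)]
    numerator   = 0.3885 - (-0.495648)(-0.1039) - (-0.293783)(-0.3831) = 0.22445395
    denominator = 1 - (-0.495648)(-0.3831) - (-0.293783)(-0.1039) = 0.77959314
  phi_33 = 0.22445395 / 0.77959314 = 0.2879.
Therefore phi_{33} = 0.2879.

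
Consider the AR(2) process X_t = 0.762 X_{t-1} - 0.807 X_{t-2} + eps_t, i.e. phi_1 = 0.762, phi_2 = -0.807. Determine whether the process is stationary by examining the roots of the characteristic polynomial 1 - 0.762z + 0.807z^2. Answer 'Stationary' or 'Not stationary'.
\text{Stationary}

The AR(p) characteristic polynomial is P(z) = 1 - 0.762z + 0.807z^2.
Stationarity requires all roots to lie outside the unit circle, i.e. |z| > 1 for every root.
Set 1 + (-0.762) z + (0.807) z^2 = 0, i.e. a z^2 + b z + c = 0 with a = 0.807, b = -0.762, c = 1.
Discriminant D = b^2 - 4ac = (-0.762)^2 - 4*(0.807)*1 = 0.580644 - (3.228) = -2.647356.
D < 0, so the roots are the complex-conjugate pair z = (-b +/- i sqrt(-D)) / (2a) = 0.4721 +/- 1.0081i.
For a conjugate pair |z|^2 = z * conj(z) = (product of roots) = c/a = 1/(0.807) = 1.239157, so |z| = sqrt(1.239157) = 1.1132 for both roots.
Moduli of all roots: 1.1132, 1.1132.
All moduli strictly greater than 1? Yes.
Verdict: Stationary.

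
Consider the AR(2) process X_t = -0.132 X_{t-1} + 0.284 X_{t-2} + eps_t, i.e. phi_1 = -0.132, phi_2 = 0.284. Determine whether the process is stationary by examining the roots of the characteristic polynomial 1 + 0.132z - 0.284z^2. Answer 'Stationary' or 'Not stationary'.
\text{Stationary}

The AR(p) characteristic polynomial is P(z) = 1 + 0.132z - 0.284z^2.
Stationarity requires all roots to lie outside the unit circle, i.e. |z| > 1 for every root.
Set 1 + (0.132) z + (-0.284) z^2 = 0, i.e. a z^2 + b z + c = 0 with a = -0.284, b = 0.132, c = 1.
Discriminant D = b^2 - 4ac = (0.132)^2 - 4*(-0.284)*1 = 0.017424 - (-1.136) = 1.153424.
D >= 0, so the roots are real: z = (-b +/- sqrt(D)) / (2a) = (-0.132 +/- 1.073976) / (-0.568).
  z_1 = (-0.132 + 1.073976) / (-0.568) = -1.6584,   |z_1| = 1.6584.
  z_2 = (-0.132 - 1.073976) / (-0.568) = 2.1232,   |z_2| = 2.1232.
Moduli of all roots: 1.6584, 2.1232.
All moduli strictly greater than 1? Yes.
Verdict: Stationary.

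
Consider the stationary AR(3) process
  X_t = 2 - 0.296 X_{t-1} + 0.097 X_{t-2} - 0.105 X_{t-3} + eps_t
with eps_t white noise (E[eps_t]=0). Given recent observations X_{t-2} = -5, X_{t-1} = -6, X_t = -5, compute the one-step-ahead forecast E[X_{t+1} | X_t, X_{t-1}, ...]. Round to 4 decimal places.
E[X_{t+1} \mid \mathcal F_t] = 3.4230

For an AR(p) model X_t = c + sum_i phi_i X_{t-i} + eps_t, the
one-step-ahead conditional mean is
  E[X_{t+1} | X_t, ...] = c + sum_i phi_i X_{t+1-i}.
Substitute known values:
  E[X_{t+1} | ...] = 2 + (-0.296) * (-5) + (0.097) * (-6) + (-0.105) * (-5)
                   = 3.4230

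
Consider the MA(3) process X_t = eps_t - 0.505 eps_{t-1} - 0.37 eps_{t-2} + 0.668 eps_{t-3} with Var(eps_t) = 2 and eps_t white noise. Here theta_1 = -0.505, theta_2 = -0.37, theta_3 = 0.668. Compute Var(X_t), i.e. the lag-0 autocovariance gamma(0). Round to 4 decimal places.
\gamma(0) = 3.6763

For an MA(q) process X_t = eps_t + sum_i theta_i eps_{t-i} with
Var(eps_t) = sigma^2, the variance is
  gamma(0) = sigma^2 * (1 + sum_i theta_i^2).
  sum_i theta_i^2 = (-0.505)^2 + (-0.37)^2 + (0.668)^2 = 0.255025 + 0.1369 + 0.446224 = 0.838149.
  gamma(0) = 2 * (1 + 0.838149) = 2 * 1.838149 = 3.676298, which rounds to 3.6763.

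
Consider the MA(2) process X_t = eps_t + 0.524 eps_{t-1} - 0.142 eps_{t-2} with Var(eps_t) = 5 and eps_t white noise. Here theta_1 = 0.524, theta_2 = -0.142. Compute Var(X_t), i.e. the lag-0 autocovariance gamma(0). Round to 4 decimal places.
\gamma(0) = 6.4737

For an MA(q) process X_t = eps_t + sum_i theta_i eps_{t-i} with
Var(eps_t) = sigma^2, the variance is
  gamma(0) = sigma^2 * (1 + sum_i theta_i^2).
  sum_i theta_i^2 = (0.524)^2 + (-0.142)^2 = 0.274576 + 0.020164 = 0.29474.
  gamma(0) = 5 * (1 + 0.29474) = 5 * 1.29474 = 6.4737.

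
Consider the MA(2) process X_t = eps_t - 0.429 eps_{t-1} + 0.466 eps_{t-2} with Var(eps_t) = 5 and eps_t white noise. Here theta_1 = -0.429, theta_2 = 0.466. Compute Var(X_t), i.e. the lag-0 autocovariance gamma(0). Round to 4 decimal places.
\gamma(0) = 7.0060

For an MA(q) process X_t = eps_t + sum_i theta_i eps_{t-i} with
Var(eps_t) = sigma^2, the variance is
  gamma(0) = sigma^2 * (1 + sum_i theta_i^2).
  sum_i theta_i^2 = (-0.429)^2 + (0.466)^2 = 0.184041 + 0.217156 = 0.401197.
  gamma(0) = 5 * (1 + 0.401197) = 5 * 1.401197 = 7.005985, which rounds to 7.0060.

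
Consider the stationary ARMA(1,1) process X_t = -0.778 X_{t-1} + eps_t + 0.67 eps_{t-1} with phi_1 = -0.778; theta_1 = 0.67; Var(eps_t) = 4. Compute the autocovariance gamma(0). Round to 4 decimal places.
\gamma(0) = 4.1182

Multiply the model equation by X_{t-k} and take expectations. With theta_0 = psi_0 = 1 and psi_j the MA(infinity) weights, this gives
  gamma(k) - sum_i phi_i gamma(k-i) = c_k,
  c_k = sigma^2 * sum_{j=k..q} theta_j psi_{j-k}   (c_k = 0 for k > q),
using gamma(-m) = gamma(m).
psi-weights needed (psi_j = theta_j + sum_i phi_i psi_{j-i}):
  psi_1 = theta_1 + phi_1 = 0.67 + (-0.778) = -0.108
Right-hand sides:
  c_0 = sigma^2 (1 + theta_1 psi_1) = 4 * (1 + (0.67)(-0.108)) = 4 * 0.92764 = 3.71056
  c_1 = sigma^2 theta_1 = 4 * (0.67) = 2.68
  c_2 = 0
Equations for k = 0 and k = 1 (AR order 1):
  gamma(0) = phi_1 gamma(1) + c_0
  gamma(1) = phi_1 gamma(0) + c_1
Substituting the second into the first: gamma(0) (1 - phi_1^2) = c_0 + phi_1 c_1, so
  gamma(0) = (c_0 + phi_1 c_1) / (1 - phi_1^2) = (3.71056 + (-0.778)(2.68)) / (1 - (-0.778)^2) = 1.62552 / 0.394716 = 4.118201.
Therefore gamma(0) = 4.1182 (to 4 decimal places).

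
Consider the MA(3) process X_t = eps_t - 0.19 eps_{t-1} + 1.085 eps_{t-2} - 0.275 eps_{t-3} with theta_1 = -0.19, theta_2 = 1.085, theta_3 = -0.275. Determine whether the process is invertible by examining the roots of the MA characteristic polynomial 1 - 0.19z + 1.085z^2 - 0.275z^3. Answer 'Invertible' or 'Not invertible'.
\text{Not invertible}

The MA(q) characteristic polynomial is P(z) = 1 - 0.19z + 1.085z^2 - 0.275z^3.
Invertibility requires all roots to lie outside the unit circle, i.e. |z| > 1 for every root.
Degree 3: look for a simple real root z0 first, then factor out (1 - z/z0) and solve the remaining quadratic.
Testing z0 = 4: P(4) = 1 + (-0.19)(4) + (1.085)(4)^2 + (-0.275)(4)^3
  = 1 + (-0.76) + (17.36) + (-17.6) = 0.  So z_0 = 4 is a root, |z_0| = 4.
Divide out the factor (1 - 0.25 z) = (1 - z/z0) (since 1/z0 = 0.25):
  P(z) = (1 - 0.25 z)(1 + (0.06) z + (1.1) z^2)
  [check: z-coef 0.06 - (0.25) = -0.19; z^2-coef 1.1 - (0.25)(0.06) = 1.085; z^3-coef -(0.25)(1.1) = -0.275.]
Remaining roots from the quadratic factor 1 + (0.06) z + (1.1) z^2:
  Set 1 + (0.06) z + (1.1) z^2 = 0, i.e. a z^2 + b z + c = 0 with a = 1.1, b = 0.06, c = 1.
  Discriminant D = b^2 - 4ac = (0.06)^2 - 4*(1.1)*1 = 0.0036 - (4.4) = -4.3964.
  D < 0, so the roots are the complex-conjugate pair z = (-b +/- i sqrt(-D)) / (2a) = -0.0273 +/- 0.9531i.
  For a conjugate pair |z|^2 = z * conj(z) = (product of roots) = c/a = 1/(1.1) = 0.909091, so |z| = sqrt(0.909091) = 0.9535 for both roots.
Moduli of all roots: 4.0000, 0.9535, 0.9535.
All moduli strictly greater than 1? No.
Verdict: Not invertible.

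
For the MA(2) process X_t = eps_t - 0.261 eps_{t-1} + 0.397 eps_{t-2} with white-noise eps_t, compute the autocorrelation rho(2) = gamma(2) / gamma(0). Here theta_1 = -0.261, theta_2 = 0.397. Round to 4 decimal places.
\rho(2) = 0.3239

For an MA(q) process with theta_0 = 1, the autocovariance is
  gamma(k) = sigma^2 * sum_{i=0..q-k} theta_i * theta_{i+k},
and rho(k) = gamma(k) / gamma(0). Sigma^2 cancels.
  numerator   = (1)*(0.397) = 0.397.
  denominator = (1)^2 + (-0.261)^2 + (0.397)^2 = 1.22573.
  rho(2) = 0.397 / 1.22573 = 0.3239.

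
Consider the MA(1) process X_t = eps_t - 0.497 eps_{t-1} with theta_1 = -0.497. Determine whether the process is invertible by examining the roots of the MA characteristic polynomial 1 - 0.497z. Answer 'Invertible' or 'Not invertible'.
\text{Invertible}

The MA(q) characteristic polynomial is P(z) = 1 - 0.497z.
Invertibility requires all roots to lie outside the unit circle, i.e. |z| > 1 for every root.
This is linear in z: 1 + (-0.497) z = 0  =>  z = -1/(-0.497) = 2.012072,  |z| = 2.012072.
Moduli of all roots: 2.0121.
All moduli strictly greater than 1? Yes.
Verdict: Invertible.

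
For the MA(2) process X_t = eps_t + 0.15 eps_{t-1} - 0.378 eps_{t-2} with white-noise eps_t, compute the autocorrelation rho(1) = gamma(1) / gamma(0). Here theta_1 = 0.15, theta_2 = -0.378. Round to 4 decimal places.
\rho(1) = 0.0801

For an MA(q) process with theta_0 = 1, the autocovariance is
  gamma(k) = sigma^2 * sum_{i=0..q-k} theta_i * theta_{i+k},
and rho(k) = gamma(k) / gamma(0). Sigma^2 cancels.
  numerator   = (1)*(0.15) + (0.15)*(-0.378) = 0.0933.
  denominator = (1)^2 + (0.15)^2 + (-0.378)^2 = 1.165384.
  rho(1) = 0.0933 / 1.165384 = 0.0801.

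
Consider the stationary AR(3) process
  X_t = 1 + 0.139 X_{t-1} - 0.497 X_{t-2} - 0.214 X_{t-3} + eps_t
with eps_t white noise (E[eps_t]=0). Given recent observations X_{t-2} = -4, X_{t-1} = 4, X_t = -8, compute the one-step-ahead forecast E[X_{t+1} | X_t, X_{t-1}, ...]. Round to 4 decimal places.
E[X_{t+1} \mid \mathcal F_t] = -1.2440

For an AR(p) model X_t = c + sum_i phi_i X_{t-i} + eps_t, the
one-step-ahead conditional mean is
  E[X_{t+1} | X_t, ...] = c + sum_i phi_i X_{t+1-i}.
Substitute known values:
  E[X_{t+1} | ...] = 1 + (0.139) * (-8) + (-0.497) * (4) + (-0.214) * (-4)
                   = -1.2440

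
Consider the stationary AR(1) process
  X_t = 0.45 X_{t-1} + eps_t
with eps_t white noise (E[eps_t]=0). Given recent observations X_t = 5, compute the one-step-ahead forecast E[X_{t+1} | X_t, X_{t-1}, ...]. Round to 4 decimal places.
E[X_{t+1} \mid \mathcal F_t] = 2.2500

For an AR(p) model X_t = c + sum_i phi_i X_{t-i} + eps_t, the
one-step-ahead conditional mean is
  E[X_{t+1} | X_t, ...] = c + sum_i phi_i X_{t+1-i}.
Substitute known values:
  E[X_{t+1} | ...] = (0.45) * (5)
                   = 2.2500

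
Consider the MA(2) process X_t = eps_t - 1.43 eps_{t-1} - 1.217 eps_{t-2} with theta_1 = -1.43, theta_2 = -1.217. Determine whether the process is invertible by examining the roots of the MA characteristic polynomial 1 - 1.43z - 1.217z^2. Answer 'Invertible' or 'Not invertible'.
\text{Not invertible}

The MA(q) characteristic polynomial is P(z) = 1 - 1.43z - 1.217z^2.
Invertibility requires all roots to lie outside the unit circle, i.e. |z| > 1 for every root.
Set 1 + (-1.43) z + (-1.217) z^2 = 0, i.e. a z^2 + b z + c = 0 with a = -1.217, b = -1.43, c = 1.
Discriminant D = b^2 - 4ac = (-1.43)^2 - 4*(-1.217)*1 = 2.0449 - (-4.868) = 6.9129.
D >= 0, so the roots are real: z = (-b +/- sqrt(D)) / (2a) = (1.43 +/- 2.629239) / (-2.434).
  z_1 = (1.43 + 2.629239) / (-2.434) = -1.6677,   |z_1| = 1.6677.
  z_2 = (1.43 - 2.629239) / (-2.434) = 0.4927,   |z_2| = 0.4927.
Moduli of all roots: 1.6677, 0.4927.
All moduli strictly greater than 1? No.
Verdict: Not invertible.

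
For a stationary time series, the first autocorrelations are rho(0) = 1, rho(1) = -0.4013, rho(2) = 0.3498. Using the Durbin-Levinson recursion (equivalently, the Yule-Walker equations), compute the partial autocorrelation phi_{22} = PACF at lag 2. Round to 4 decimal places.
\phi_{22} = 0.2250

The PACF at lag k is phi_{kk}, the last component of the solution
to the Yule-Walker system G_k phi = r_k where
  (G_k)_{ij} = rho(|i - j|), (r_k)_i = rho(i), i,j = 1..k.
Equivalently, Durbin-Levinson gives phi_{kk} iteratively:
  phi_{11} = rho(1)
  phi_{kk} = [rho(k) - sum_{j=1..k-1} phi_{k-1,j} rho(k-j)]
            / [1 - sum_{j=1..k-1} phi_{k-1,j} rho(j)],
  phi_{k,j} = phi_{k-1,j} - phi_{kk} phi_{k-1,k-j},  j = 1..k-1.
Step k = 1:
  phi_11 = rho(1) = -0.4013.
Step k = 2:
  phi_22 = [rho(2) - phi_11 rho(1)] / [1 - phi_11 rho(1)] = [0.3498 - (-0.4013)(-0.4013)] / [1 - (-0.4013)(-0.4013)]
         = 0.18875831 / 0.83895831 = 0.225.
Therefore phi_{22} = 0.2250.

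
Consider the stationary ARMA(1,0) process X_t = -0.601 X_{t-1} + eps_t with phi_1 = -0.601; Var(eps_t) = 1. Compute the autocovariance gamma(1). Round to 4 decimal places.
\gamma(1) = -0.9408

Multiply the model equation by X_{t-k} and take expectations. With theta_0 = psi_0 = 1 and psi_j the MA(infinity) weights, this gives
  gamma(k) - sum_i phi_i gamma(k-i) = c_k,
  c_k = sigma^2 * sum_{j=k..q} theta_j psi_{j-k}   (c_k = 0 for k > q),
using gamma(-m) = gamma(m).
Pure AR (q = 0): c_0 = sigma^2 = 1, c_k = 0 for k >= 1.
Equations for k = 0 and k = 1 (AR order 1):
  gamma(0) = phi_1 gamma(1) + c_0
  gamma(1) = phi_1 gamma(0) + c_1
Substituting the second into the first: gamma(0) (1 - phi_1^2) = c_0 + phi_1 c_1, so
  gamma(0) = c_0 / (1 - phi_1^2) = 1 / (1 - (-0.601)^2) = 1 / 0.638799 = 1.565438.
  gamma(1) = phi_1 gamma(0) = (-0.601)(1.565438) = -0.940828.
Therefore gamma(1) = -0.9408 (to 4 decimal places).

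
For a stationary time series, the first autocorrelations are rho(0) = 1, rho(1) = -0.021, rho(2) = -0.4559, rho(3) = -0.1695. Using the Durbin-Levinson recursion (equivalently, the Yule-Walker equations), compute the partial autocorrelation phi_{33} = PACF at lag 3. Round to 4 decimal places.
\phi_{33} = -0.2440

The PACF at lag k is phi_{kk}, the last component of the solution
to the Yule-Walker system G_k phi = r_k where
  (G_k)_{ij} = rho(|i - j|), (r_k)_i = rho(i), i,j = 1..k.
Equivalently, Durbin-Levinson gives phi_{kk} iteratively:
  phi_{11} = rho(1)
  phi_{kk} = [rho(k) - sum_{j=1..k-1} phi_{k-1,j} rho(k-j)]
            / [1 - sum_{j=1..k-1} phi_{k-1,j} rho(j)],
  phi_{k,j} = phi_{k-1,j} - phi_{kk} phi_{k-1,k-j},  j = 1..k-1.
Step k = 1:
  phi_11 = rho(1) = -0.021.
Step k = 2:
  phi_22 = [rho(2) - phi_11 rho(1)] / [1 - phi_11 rho(1)] = [-0.4559 - (-0.021)(-0.021)] / [1 - (-0.021)(-0.021)]
         = -0.456341 / 0.999559 = -0.456542.
  Update: phi_21 = phi_11 - phi_22 phi_11 = -0.021 - (-0.456542)(-0.021) = -0.030587.
Step k = 3:
  phi_33 = [rho(3) - phi_21 rho(2) - phi_22 rho(1)] / [1 - phi_21 rho(1) - phi_22 rho(2)]
    numerator   = -0.1695 - (-0.030587)(-0.4559) - (-0.456542)(-0.021) = -0.19303218
    denominator = 1 - (-0.030587)(-0.021) - (-0.456542)(-0.4559) = 0.79122001
  phi_33 = -0.19303218 / 0.79122001 = -0.244.
Therefore phi_{33} = -0.2440.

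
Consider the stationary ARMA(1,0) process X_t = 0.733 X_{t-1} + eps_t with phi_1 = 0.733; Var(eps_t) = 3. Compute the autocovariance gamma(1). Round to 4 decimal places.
\gamma(1) = 4.7524

Multiply the model equation by X_{t-k} and take expectations. With theta_0 = psi_0 = 1 and psi_j the MA(infinity) weights, this gives
  gamma(k) - sum_i phi_i gamma(k-i) = c_k,
  c_k = sigma^2 * sum_{j=k..q} theta_j psi_{j-k}   (c_k = 0 for k > q),
using gamma(-m) = gamma(m).
Pure AR (q = 0): c_0 = sigma^2 = 3, c_k = 0 for k >= 1.
Equations for k = 0 and k = 1 (AR order 1):
  gamma(0) = phi_1 gamma(1) + c_0
  gamma(1) = phi_1 gamma(0) + c_1
Substituting the second into the first: gamma(0) (1 - phi_1^2) = c_0 + phi_1 c_1, so
  gamma(0) = c_0 / (1 - phi_1^2) = 3 / (1 - (0.733)^2) = 3 / 0.462711 = 6.483529.
  gamma(1) = phi_1 gamma(0) = (0.733)(6.483529) = 4.752426.
Therefore gamma(1) = 4.7524 (to 4 decimal places).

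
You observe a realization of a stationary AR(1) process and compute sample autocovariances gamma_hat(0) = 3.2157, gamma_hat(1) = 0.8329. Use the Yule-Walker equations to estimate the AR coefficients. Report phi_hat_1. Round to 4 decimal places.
\hat\phi_{1} = 0.2590

The Yule-Walker equations for an AR(p) process read, in matrix form,
  Gamma_p phi = r_p,   with   (Gamma_p)_{ij} = gamma(|i - j|),
                       (r_p)_i = gamma(i),   i,j = 1..p.
Substitute the sample gammas (Toeplitz matrix and right-hand side of size 1):
  Gamma_p = [[3.2157]]
  r_p     = [0.8329]
With p = 1 this is the single equation gamma(0) phi_1 = gamma(1):
  phi_hat_1 = gamma(1) / gamma(0) = 0.8329 / 3.2157 = 0.2590.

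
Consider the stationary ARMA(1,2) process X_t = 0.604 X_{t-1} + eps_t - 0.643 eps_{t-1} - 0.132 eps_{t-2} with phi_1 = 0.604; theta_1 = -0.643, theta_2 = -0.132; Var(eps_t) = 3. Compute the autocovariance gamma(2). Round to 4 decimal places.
\gamma(2) = -0.4140

Multiply the model equation by X_{t-k} and take expectations. With theta_0 = psi_0 = 1 and psi_j the MA(infinity) weights, this gives
  gamma(k) - sum_i phi_i gamma(k-i) = c_k,
  c_k = sigma^2 * sum_{j=k..q} theta_j psi_{j-k}   (c_k = 0 for k > q),
using gamma(-m) = gamma(m).
psi-weights needed (psi_j = theta_j + sum_i phi_i psi_{j-i}):
  psi_1 = theta_1 + phi_1 = -0.643 + (0.604) = -0.039
  psi_2 = theta_2 + phi_1 psi_1 = -0.132 + (0.604)(-0.039) = -0.155556
Right-hand sides:
  c_0 = sigma^2 (1 + theta_1 psi_1 + theta_2 psi_2) = 3 * (1 + (-0.643)(-0.039) + (-0.132)(-0.155556)) = 3 * 1.04561 = 3.136831
  c_1 = sigma^2 (theta_1 + theta_2 psi_1) = 3 * (-0.643 + (-0.132)(-0.039)) = -1.913556
  c_2 = sigma^2 theta_2 = 3 * (-0.132) = -0.396
Equations for k = 0 and k = 1 (AR order 1):
  gamma(0) = phi_1 gamma(1) + c_0
  gamma(1) = phi_1 gamma(0) + c_1
Substituting the second into the first: gamma(0) (1 - phi_1^2) = c_0 + phi_1 c_1, so
  gamma(0) = (c_0 + phi_1 c_1) / (1 - phi_1^2) = (3.136831 + (0.604)(-1.913556)) / (1 - (0.604)^2) = 1.981043 / 0.635184 = 3.11885.
  gamma(1) = phi_1 gamma(0) + c_1 = (0.604)(3.11885) + (-1.913556) = -0.029771.
For k = 2: gamma(2) = phi_1 gamma(1) + c_2
  = (0.604)(-0.029771) + (-0.396) = -0.413982.
Therefore gamma(2) = -0.4140 (to 4 decimal places).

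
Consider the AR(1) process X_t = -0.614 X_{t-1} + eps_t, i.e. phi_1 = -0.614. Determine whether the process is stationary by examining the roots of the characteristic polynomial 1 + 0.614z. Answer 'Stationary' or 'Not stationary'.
\text{Stationary}

The AR(p) characteristic polynomial is P(z) = 1 + 0.614z.
Stationarity requires all roots to lie outside the unit circle, i.e. |z| > 1 for every root.
This is linear in z: 1 + (0.614) z = 0  =>  z = -1/(0.614) = -1.628664,  |z| = 1.628664.
Moduli of all roots: 1.6287.
All moduli strictly greater than 1? Yes.
Verdict: Stationary.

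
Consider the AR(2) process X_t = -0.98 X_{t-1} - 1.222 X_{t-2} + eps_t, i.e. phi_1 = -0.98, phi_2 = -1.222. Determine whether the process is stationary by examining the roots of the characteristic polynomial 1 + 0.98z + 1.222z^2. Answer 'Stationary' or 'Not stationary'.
\text{Not stationary}

The AR(p) characteristic polynomial is P(z) = 1 + 0.98z + 1.222z^2.
Stationarity requires all roots to lie outside the unit circle, i.e. |z| > 1 for every root.
Set 1 + (0.98) z + (1.222) z^2 = 0, i.e. a z^2 + b z + c = 0 with a = 1.222, b = 0.98, c = 1.
Discriminant D = b^2 - 4ac = (0.98)^2 - 4*(1.222)*1 = 0.9604 - (4.888) = -3.9276.
D < 0, so the roots are the complex-conjugate pair z = (-b +/- i sqrt(-D)) / (2a) = -0.401 +/- 0.8109i.
For a conjugate pair |z|^2 = z * conj(z) = (product of roots) = c/a = 1/(1.222) = 0.818331, so |z| = sqrt(0.818331) = 0.9046 for both roots.
Moduli of all roots: 0.9046, 0.9046.
All moduli strictly greater than 1? No.
Verdict: Not stationary.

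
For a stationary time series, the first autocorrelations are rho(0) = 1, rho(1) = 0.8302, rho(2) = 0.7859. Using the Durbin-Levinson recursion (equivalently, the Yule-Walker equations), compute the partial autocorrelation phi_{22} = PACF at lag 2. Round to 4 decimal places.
\phi_{22} = 0.3111

The PACF at lag k is phi_{kk}, the last component of the solution
to the Yule-Walker system G_k phi = r_k where
  (G_k)_{ij} = rho(|i - j|), (r_k)_i = rho(i), i,j = 1..k.
Equivalently, Durbin-Levinson gives phi_{kk} iteratively:
  phi_{11} = rho(1)
  phi_{kk} = [rho(k) - sum_{j=1..k-1} phi_{k-1,j} rho(k-j)]
            / [1 - sum_{j=1..k-1} phi_{k-1,j} rho(j)],
  phi_{k,j} = phi_{k-1,j} - phi_{kk} phi_{k-1,k-j},  j = 1..k-1.
Step k = 1:
  phi_11 = rho(1) = 0.8302.
Step k = 2:
  phi_22 = [rho(2) - phi_11 rho(1)] / [1 - phi_11 rho(1)] = [0.7859 - (0.8302)(0.8302)] / [1 - (0.8302)(0.8302)]
         = 0.09666796 / 0.31076796 = 0.3111.
Therefore phi_{22} = 0.3111.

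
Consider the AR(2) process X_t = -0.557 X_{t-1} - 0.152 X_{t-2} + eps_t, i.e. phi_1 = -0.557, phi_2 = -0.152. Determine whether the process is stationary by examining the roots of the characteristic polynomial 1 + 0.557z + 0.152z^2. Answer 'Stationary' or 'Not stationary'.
\text{Stationary}

The AR(p) characteristic polynomial is P(z) = 1 + 0.557z + 0.152z^2.
Stationarity requires all roots to lie outside the unit circle, i.e. |z| > 1 for every root.
Set 1 + (0.557) z + (0.152) z^2 = 0, i.e. a z^2 + b z + c = 0 with a = 0.152, b = 0.557, c = 1.
Discriminant D = b^2 - 4ac = (0.557)^2 - 4*(0.152)*1 = 0.310249 - (0.608) = -0.297751.
D < 0, so the roots are the complex-conjugate pair z = (-b +/- i sqrt(-D)) / (2a) = -1.8322 +/- 1.795i.
For a conjugate pair |z|^2 = z * conj(z) = (product of roots) = c/a = 1/(0.152) = 6.578947, so |z| = sqrt(6.578947) = 2.5649 for both roots.
Moduli of all roots: 2.5649, 2.5649.
All moduli strictly greater than 1? Yes.
Verdict: Stationary.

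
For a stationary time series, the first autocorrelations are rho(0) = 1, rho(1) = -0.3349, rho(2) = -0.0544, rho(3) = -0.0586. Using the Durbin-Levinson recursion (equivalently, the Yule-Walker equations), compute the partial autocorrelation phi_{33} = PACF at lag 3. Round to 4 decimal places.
\phi_{33} = -0.1670

The PACF at lag k is phi_{kk}, the last component of the solution
to the Yule-Walker system G_k phi = r_k where
  (G_k)_{ij} = rho(|i - j|), (r_k)_i = rho(i), i,j = 1..k.
Equivalently, Durbin-Levinson gives phi_{kk} iteratively:
  phi_{11} = rho(1)
  phi_{kk} = [rho(k) - sum_{j=1..k-1} phi_{k-1,j} rho(k-j)]
            / [1 - sum_{j=1..k-1} phi_{k-1,j} rho(j)],
  phi_{k,j} = phi_{k-1,j} - phi_{kk} phi_{k-1,k-j},  j = 1..k-1.
Step k = 1:
  phi_11 = rho(1) = -0.3349.
Step k = 2:
  phi_22 = [rho(2) - phi_11 rho(1)] / [1 - phi_11 rho(1)] = [-0.0544 - (-0.3349)(-0.3349)] / [1 - (-0.3349)(-0.3349)]
         = -0.16655801 / 0.88784199 = -0.187599.
  Update: phi_21 = phi_11 - phi_22 phi_11 = -0.3349 - (-0.187599)(-0.3349) = -0.397727.
Step k = 3:
  phi_33 = [rho(3) - phi_21 rho(2) - phi_22 rho(1)] / [1 - phi_21 rho(1) - phi_22 rho(2)]
    numerator   = -0.0586 - (-0.397727)(-0.0544) - (-0.187599)(-0.3349) = -0.14306315
    denominator = 1 - (-0.397727)(-0.3349) - (-0.187599)(-0.0544) = 0.85659592
  phi_33 = -0.14306315 / 0.85659592 = -0.167.
Therefore phi_{33} = -0.1670.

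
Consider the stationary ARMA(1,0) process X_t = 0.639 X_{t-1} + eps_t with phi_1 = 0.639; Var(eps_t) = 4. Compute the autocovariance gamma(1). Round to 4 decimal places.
\gamma(1) = 4.3199

Multiply the model equation by X_{t-k} and take expectations. With theta_0 = psi_0 = 1 and psi_j the MA(infinity) weights, this gives
  gamma(k) - sum_i phi_i gamma(k-i) = c_k,
  c_k = sigma^2 * sum_{j=k..q} theta_j psi_{j-k}   (c_k = 0 for k > q),
using gamma(-m) = gamma(m).
Pure AR (q = 0): c_0 = sigma^2 = 4, c_k = 0 for k >= 1.
Equations for k = 0 and k = 1 (AR order 1):
  gamma(0) = phi_1 gamma(1) + c_0
  gamma(1) = phi_1 gamma(0) + c_1
Substituting the second into the first: gamma(0) (1 - phi_1^2) = c_0 + phi_1 c_1, so
  gamma(0) = c_0 / (1 - phi_1^2) = 4 / (1 - (0.639)^2) = 4 / 0.591679 = 6.760422.
  gamma(1) = phi_1 gamma(0) = (0.639)(6.760422) = 4.31991.
Therefore gamma(1) = 4.3199 (to 4 decimal places).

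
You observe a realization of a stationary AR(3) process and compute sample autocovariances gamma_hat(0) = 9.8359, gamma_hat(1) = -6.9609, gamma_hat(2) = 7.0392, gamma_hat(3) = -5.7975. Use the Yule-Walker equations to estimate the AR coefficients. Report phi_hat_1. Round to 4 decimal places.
\hat\phi_{1} = -0.4070

The Yule-Walker equations for an AR(p) process read, in matrix form,
  Gamma_p phi = r_p,   with   (Gamma_p)_{ij} = gamma(|i - j|),
                       (r_p)_i = gamma(i),   i,j = 1..p.
Substitute the sample gammas (Toeplitz matrix and right-hand side of size 3):
  Gamma_p = [[9.8359, -6.9609, 7.0392], [-6.9609, 9.8359, -6.9609], [7.0392, -6.9609, 9.8359]]
  r_p     = [-6.9609, 7.0392, -5.7975]
Written out (R1..R3):
  (R1) 9.8359 phi_1 - 6.9609 phi_2 + 7.0392 phi_3 = -6.9609
  (R2) -6.9609 phi_1 + 9.8359 phi_2 - 6.9609 phi_3 = 7.0392
  (R3) 7.0392 phi_1 - 6.9609 phi_2 + 9.8359 phi_3 = -5.7975
Gaussian elimination:
  R2 <- R2 - (-6.9609/9.8359) R1 = R2 - (-0.707703) R1:  4.909647 phi_2 - 1.979234 phi_3 = 2.112947
  R3 <- R3 - (7.0392/9.8359) R1 = R3 - (0.715664) R1:  -1.979234 phi_2 + 4.798198 phi_3 = -0.815834
  R3 <- R3 - (-1.979234/4.909647) R2 = R3 - (-0.403132) R2:  4.000306 phi_3 = 0.035962
Back-substitution:
  phi_hat_3 = 0.035962 / 4.000306 = 0.00899
  phi_hat_2 = (2.112947 - (-1.979234)(0.00899)) / 4.909647 = 0.43399
  phi_hat_1 = (-6.9609 - (-6.9609)(0.43399) - (7.0392)(0.00899)) / 9.8359 = -0.407001
So phi_hat = [-0.4070, 0.4340, 0.0090].
Therefore phi_hat_1 = -0.4070.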